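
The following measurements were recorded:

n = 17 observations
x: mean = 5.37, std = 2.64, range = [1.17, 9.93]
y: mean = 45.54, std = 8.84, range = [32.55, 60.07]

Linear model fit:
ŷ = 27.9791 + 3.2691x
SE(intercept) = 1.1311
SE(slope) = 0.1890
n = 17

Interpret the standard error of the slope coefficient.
SE(β̂₁) = 0.1890 is the estimated standard deviation of the slope estimate across repeated samples; relative to β̂₁ = 3.2691 that is 5.8%, a precise estimate.

SE(β̂₁) = s / √Sxx, where s is the residual standard deviation and Sxx = Σ(x − x̄)². It is the yardstick for how far β̂₁ = 3.2691 could plausibly be from the true slope.

Relative precision:
- SE / |β̂₁| = 0.1890 / 3.2691 = 5.8%
- Rule of thumb (under 20%: precise; 20% to under 50%: moderately precise; 50% or more: imprecise) → precise

Link to the t-test: t = β̂₁ / SE(β̂₁) = 3.2691 / 0.1890 = 17.2968, the statistic for H₀: β₁ = 0.

What drives SE(β̂₁): larger n (here n = 17) → smaller SE; more residual scatter → larger SE.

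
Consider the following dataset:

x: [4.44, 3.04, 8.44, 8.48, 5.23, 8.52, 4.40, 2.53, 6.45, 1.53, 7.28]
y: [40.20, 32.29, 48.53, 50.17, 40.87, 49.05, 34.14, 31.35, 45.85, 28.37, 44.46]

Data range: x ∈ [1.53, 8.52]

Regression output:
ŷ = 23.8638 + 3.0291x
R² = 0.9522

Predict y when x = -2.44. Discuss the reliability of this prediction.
The equation gives ŷ = 16.4728; however x = -2.44 is 3.97 units below the observed range, so this extrapolated value should not be trusted.

Prediction calculation:
ŷ = 23.8638 + 3.0291 × (-2.44)
ŷ = 16.4728

Reliability:
- Data range: x ∈ [1.53, 8.52]
- Prediction point: x = -2.44 is 3.97 units below the observed range → this is EXTRAPOLATION, not interpolation

Why that matters here:
- The linear relationship may not hold outside the observed range
- R² describes fit only over the sampled x values; it says nothing about behaviour beyond them
- The standard error of prediction grows with (x − x̄)², and x = -2.44 is far from x̄ = 5.49

A defensible statement: 'if the linear trend continued to x = -2.44, y would be about 16.4728' — the premise is untested.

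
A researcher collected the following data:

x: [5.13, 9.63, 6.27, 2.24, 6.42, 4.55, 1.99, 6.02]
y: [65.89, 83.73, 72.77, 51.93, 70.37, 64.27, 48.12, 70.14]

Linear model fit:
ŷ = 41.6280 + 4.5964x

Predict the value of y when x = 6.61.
ŷ = 72.0102

Plug x = 6.61 into the fitted line:

ŷ = 41.6280 + 4.5964 × 6.61
ŷ = 41.6280 + 30.3822
ŷ = 72.0102

This is a point prediction; actual observations scatter around it by roughly the residual standard deviation.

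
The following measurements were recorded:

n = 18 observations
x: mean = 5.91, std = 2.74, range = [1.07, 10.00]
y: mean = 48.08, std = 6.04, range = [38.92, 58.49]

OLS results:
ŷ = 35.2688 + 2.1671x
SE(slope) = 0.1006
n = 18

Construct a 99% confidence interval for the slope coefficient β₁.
The 99% CI for β₁ is (1.8733, 2.4609)

Confidence interval for the slope:

The 99% CI for β₁ is: β̂₁ ± t*(α/2, n-2) × SE(β̂₁)

Step 1: Find critical t-value
- Confidence level = 0.99
- Degrees of freedom = n - 2 = 18 - 2 = 16
- t*(α/2, 16) = 2.9208

Step 2: Calculate margin of error
Margin = 2.9208 × 0.1006 = 0.2938

Step 3: Construct interval
CI = 2.1671 ± 0.2938
CI = (1.8733, 2.4609)

Interpretation: intervals built this way capture the true β₁ in 99% of repeated samples; here the plausible range for the per-unit effect of x on y is 1.8733 to 2.4609.
The interval does not include 0, suggesting a significant linear relationship.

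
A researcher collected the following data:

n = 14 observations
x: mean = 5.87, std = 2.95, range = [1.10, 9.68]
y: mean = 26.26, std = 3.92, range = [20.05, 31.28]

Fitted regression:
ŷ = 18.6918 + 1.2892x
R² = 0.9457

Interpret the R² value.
About 94.57% of the variability in y is accounted for by the regression on x (R² = 0.9457) — a strong linear fit.

R² = 1 − SS_res/SS_tot compares the residual scatter to the total scatter of y about its mean.

Here R² = 0.9457:
- Explained: 94.57% of the variation in y
- Unexplained (residual): 100% − 94.57% = 5.43%
- Rule of thumb (below 0.3 weak; 0.3 to below 0.7 moderate; 0.7 and above strong) → strong

Note: R² says nothing about causation, and a high R² does not by itself mean the linear form is appropriate — check the residuals.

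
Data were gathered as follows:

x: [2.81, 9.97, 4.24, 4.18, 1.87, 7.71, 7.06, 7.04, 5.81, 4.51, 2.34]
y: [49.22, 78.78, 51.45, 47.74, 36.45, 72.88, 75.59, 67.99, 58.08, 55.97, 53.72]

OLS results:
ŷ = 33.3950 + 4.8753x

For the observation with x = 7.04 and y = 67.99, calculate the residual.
Residual = 0.2729

The residual is the difference between the actual value and the predicted value:

Residual = y - ŷ

Step 1: Calculate predicted value
ŷ = 33.3950 + 4.8753 × 7.04
ŷ = 67.7171

Step 2: Calculate residual
Residual = 67.99 - 67.7171
Residual = 0.2729

The residual is positive, so the observed y = 67.99 sits above the regression line (the line underestimates it by 0.2729).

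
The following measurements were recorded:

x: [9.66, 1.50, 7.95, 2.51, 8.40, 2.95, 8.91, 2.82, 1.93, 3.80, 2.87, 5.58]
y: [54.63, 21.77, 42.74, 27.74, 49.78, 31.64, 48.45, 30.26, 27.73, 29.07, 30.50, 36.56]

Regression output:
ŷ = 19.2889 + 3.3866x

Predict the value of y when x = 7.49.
ŷ = 44.6545

Plug x = 7.49 into the fitted line:

ŷ = 19.2889 + 3.3866 × 7.49
ŷ = 19.2889 + 25.3656
ŷ = 44.6545

This is a point prediction; actual observations scatter around it by roughly the residual standard deviation.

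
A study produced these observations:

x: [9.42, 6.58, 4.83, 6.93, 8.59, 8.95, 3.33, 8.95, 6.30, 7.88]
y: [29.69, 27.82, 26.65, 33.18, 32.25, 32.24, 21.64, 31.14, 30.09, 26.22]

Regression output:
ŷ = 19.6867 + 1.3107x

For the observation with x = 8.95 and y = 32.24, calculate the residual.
Residual = 0.8225

The residual is the difference between the actual value and the predicted value:

Residual = y - ŷ

Step 1: Calculate predicted value
ŷ = 19.6867 + 1.3107 × 8.95
ŷ = 31.4175

Step 2: Calculate residual
Residual = 32.24 - 31.4175
Residual = 0.8225

Interpretation: the model underestimates the actual value by 0.8225 at this point (positive residual → observation lies above the fitted line).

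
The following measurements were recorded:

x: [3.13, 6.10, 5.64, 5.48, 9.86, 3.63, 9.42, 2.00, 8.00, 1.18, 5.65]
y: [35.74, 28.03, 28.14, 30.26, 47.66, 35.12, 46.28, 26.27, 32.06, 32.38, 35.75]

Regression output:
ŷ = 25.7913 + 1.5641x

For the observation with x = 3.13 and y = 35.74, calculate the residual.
Residual = 5.0531

The residual is the difference between the actual value and the predicted value:

Residual = y - ŷ

Step 1: Calculate predicted value
ŷ = 25.7913 + 1.5641 × 3.13
ŷ = 30.6869

Step 2: Calculate residual
Residual = 35.74 - 30.6869
Residual = 5.0531

Sign check: y > ŷ, so the point is above the line and the fit underestimates here.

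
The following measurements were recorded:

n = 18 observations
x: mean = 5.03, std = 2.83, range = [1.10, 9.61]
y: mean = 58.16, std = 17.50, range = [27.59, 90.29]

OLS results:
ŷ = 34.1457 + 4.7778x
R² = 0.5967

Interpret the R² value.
The model explains 59.67% of the variance in y (R² = 0.5967), leaving 40.33% unexplained; the fit is moderate.

The coefficient of determination R² is the fraction of the total variation in y that the fitted line accounts for.

Here R² = 0.5967:
- Explained: 59.67% of the variation in y
- Unexplained (residual): 100% − 59.67% = 40.33%
- Rule of thumb (below 0.3 weak; 0.3 to below 0.7 moderate; 0.7 and above strong) → moderate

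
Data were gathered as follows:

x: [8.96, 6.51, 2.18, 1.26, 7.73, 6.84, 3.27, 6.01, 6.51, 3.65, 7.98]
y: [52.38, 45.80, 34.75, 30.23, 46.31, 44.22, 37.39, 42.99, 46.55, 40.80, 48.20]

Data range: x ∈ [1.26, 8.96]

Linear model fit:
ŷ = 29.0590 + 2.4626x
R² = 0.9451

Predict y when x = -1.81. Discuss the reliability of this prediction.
ŷ = 24.6017, but this is extrapolation (below the data range [1.26, 8.96]) and may be unreliable.

Prediction calculation:
ŷ = 29.0590 + 2.4626 × (-1.81)
ŷ = 24.6017

Reliability:
- Data range: x ∈ [1.26, 8.96]
- Prediction point: x = -1.81 is 3.07 units below the observed range → this is EXTRAPOLATION, not interpolation

Why that matters here:
- The linear relationship may not hold outside the observed range
- The standard error of prediction grows with (x − x̄)², and x = -1.81 is far from x̄ = 5.54

The R² = 0.9451 only validates the fit within [1.26, 8.96]; treat ŷ = 24.6017 with caution.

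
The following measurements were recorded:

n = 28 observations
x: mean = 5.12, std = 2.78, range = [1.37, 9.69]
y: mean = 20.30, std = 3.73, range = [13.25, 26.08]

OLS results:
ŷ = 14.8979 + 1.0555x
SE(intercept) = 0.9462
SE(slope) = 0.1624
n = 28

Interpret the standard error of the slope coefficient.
The slope 1.0555 is pinned down to within about ±0.1624 (one SE) by these data — relative uncertainty 15.4%, i.e. precise.

SE(β̂₁) = 0.1624 says: if we drew many samples of n = 28 from the same population and refit each time, the fitted slopes would scatter with a standard deviation of roughly 0.1624 around the true β₁.

Relative precision:
- SE / |β̂₁| = 0.1624 / 1.0555 = 15.4%
- Rule of thumb (under 20%: precise; 20% to under 50%: moderately precise; 50% or more: imprecise) → precise

Link to interval estimation: a confidence interval for β₁ is β̂₁ ± t* × 0.1624, so SE sets the half-width per unit of t*.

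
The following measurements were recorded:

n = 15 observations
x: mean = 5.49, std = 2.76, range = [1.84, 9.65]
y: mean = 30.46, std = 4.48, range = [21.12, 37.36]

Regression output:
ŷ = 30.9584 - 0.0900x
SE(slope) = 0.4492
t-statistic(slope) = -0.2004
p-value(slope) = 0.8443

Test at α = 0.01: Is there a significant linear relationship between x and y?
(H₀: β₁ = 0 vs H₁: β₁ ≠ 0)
p-value = 0.8443 ≥ α = 0.01, so we fail to reject H₀. The relationship is not significant.

Hypothesis test for the slope coefficient:

H₀: β₁ = 0 (no linear relationship)
H₁: β₁ ≠ 0 (linear relationship exists)

Test statistic: t = β̂₁ / SE(β̂₁) = -0.0900 / 0.4492 = -0.2004

With df = 13, the two-sided p-value for |t| = 0.2004 is 0.8443.

Decision rule: reject H₀ if p-value < α.
p-value = 0.8443 ≥ α = 0.01 → fail to reject H₀.

At α = 0.01 the data do not provide convincing evidence of a nonzero slope.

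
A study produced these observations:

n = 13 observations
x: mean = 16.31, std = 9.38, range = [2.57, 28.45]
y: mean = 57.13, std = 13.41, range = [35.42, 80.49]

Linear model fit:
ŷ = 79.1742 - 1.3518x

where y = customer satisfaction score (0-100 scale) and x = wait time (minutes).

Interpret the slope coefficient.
An increase of one minute in wait time is associated with a 1.3518 points decrease in predicted satisfaction score.

The slope β₁ = -1.3518 gives the rate at which the fitted satisfaction score changes with wait time.

Interpretation:
- Wait time up by 1 minute → predicted satisfaction score decreases by 1.3518 points
- The effect is assumed constant over the observed range of x (linearity)

(β₀ = 79.1742 is the fitted value at x = 0 and is not part of the slope interpretation.)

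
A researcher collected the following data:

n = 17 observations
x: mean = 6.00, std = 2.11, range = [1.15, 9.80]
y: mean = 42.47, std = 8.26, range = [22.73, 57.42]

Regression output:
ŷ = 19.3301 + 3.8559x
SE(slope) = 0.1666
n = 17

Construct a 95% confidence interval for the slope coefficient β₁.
The 95% CI for β₁ is (3.5008, 4.2110)

Confidence interval for the slope:

The 95% CI for β₁ is: β̂₁ ± t*(α/2, n-2) × SE(β̂₁)

Step 1: Find critical t-value
- Confidence level = 0.95
- Degrees of freedom = n - 2 = 17 - 2 = 15
- t*(α/2, 15) = 2.1314

Step 2: Calculate margin of error
Margin = 2.1314 × 0.1666 = 0.3551

Step 3: Construct interval
CI = 3.8559 ± 0.3551
CI = (3.5008, 4.2110)

Interpretation: intervals built this way capture the true β₁ in 95% of repeated samples; here the plausible range for the per-unit effect of x on y is 3.5008 to 4.2110.
Both endpoints are positive, so the data support a genuinely positive slope at this confidence level.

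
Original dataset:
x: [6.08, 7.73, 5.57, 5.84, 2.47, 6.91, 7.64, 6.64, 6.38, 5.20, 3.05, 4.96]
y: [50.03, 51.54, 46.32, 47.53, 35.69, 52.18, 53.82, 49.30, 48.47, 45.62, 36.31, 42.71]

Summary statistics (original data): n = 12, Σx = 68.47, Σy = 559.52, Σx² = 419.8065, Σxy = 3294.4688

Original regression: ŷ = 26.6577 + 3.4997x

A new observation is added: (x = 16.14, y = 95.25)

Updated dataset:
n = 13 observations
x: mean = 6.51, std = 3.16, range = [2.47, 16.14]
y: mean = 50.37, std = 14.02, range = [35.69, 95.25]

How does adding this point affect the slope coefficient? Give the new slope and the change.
New slope β₁ = 4.3993 versus 3.4997 before: a change of +0.8996 (+25.7%).

The new point has HIGH LEVERAGE: x = 16.14 is far from the original mean x̄ = 68.47/12 ≈ 5.71 (original range [2.47, 7.73]).

Step 1: Update the sums with the new point (n goes from 12 to 13)
Σx  = 68.47 + 16.14 = 84.61
Σy  = 559.52 + 95.25 = 654.77
Σx² = 419.8065 + 16.14² = 419.8065 + 260.4996 = 680.3061
Σxy = 3294.4688 + 16.14×95.25 = 3294.4688 + 1537.3350 = 4831.8038

Step 2: Recompute the slope with b₁ = (nΣxy − ΣxΣy) / (nΣx² − (Σx)²)
Numerator   = 13×4831.8038 − 84.61×654.77 = 62813.4494 − 55400.0897 = 7413.3597
Denominator = 13×680.3061 − 84.61² = 8843.9793 − 7158.8521 = 1685.1272
b₁(new) = 7413.3597 / 1685.1272 = 4.3993

(Same formula on the original sums: (12×3294.4688 − 68.47×559.52) / (12×419.8065 − 68.47²) = 1223.2912 / 349.5371 = 3.4997, matching the given fit.)

Step 3: Change in slope
Δβ₁ = 4.3993 − 3.4997 = +0.8996
Relative change = +0.8996 / 3.4997 × 100% = +25.7%
→ the slope increases when the point is added.

A high-leverage point only changes the slope if it is off the original line; here y = 95.25 is above the original trend, so the slope increases.
In practice: examine leverage (hᵢ) and Cook's distance rather than deleting it automatically; refit with and without it and report both if conclusions differ.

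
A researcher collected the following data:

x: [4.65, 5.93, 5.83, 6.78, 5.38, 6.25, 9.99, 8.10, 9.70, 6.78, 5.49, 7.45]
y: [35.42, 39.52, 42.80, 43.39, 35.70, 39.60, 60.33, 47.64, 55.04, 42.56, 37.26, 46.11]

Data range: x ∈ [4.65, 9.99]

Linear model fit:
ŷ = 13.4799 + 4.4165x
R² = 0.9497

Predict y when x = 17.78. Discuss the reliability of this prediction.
ŷ = 92.0053, but this is extrapolation (above the data range [4.65, 9.99]) and may be unreliable.

Prediction calculation:
ŷ = 13.4799 + 4.4165 × 17.78
ŷ = 92.0053

Reliability:
- Data range: x ∈ [4.65, 9.99]
- Prediction point: x = 17.78 is 7.79 units above the observed range → this is EXTRAPOLATION, not interpolation

Why that matters here:
- The linear relationship may not hold outside the observed range
- Real relationships often flatten, saturate, or turn nonlinear at extremes

Report the number if required, but flag clearly that it is an extrapolation.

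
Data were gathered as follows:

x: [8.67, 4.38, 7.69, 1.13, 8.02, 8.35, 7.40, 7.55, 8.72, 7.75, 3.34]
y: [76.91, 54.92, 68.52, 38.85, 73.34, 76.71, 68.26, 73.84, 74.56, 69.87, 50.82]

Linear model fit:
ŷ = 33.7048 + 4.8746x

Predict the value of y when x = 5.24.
ŷ = 59.2477

Plug x = 5.24 into the fitted line:

ŷ = 33.7048 + 4.8746 × 5.24
ŷ = 33.7048 + 25.5429
ŷ = 59.2477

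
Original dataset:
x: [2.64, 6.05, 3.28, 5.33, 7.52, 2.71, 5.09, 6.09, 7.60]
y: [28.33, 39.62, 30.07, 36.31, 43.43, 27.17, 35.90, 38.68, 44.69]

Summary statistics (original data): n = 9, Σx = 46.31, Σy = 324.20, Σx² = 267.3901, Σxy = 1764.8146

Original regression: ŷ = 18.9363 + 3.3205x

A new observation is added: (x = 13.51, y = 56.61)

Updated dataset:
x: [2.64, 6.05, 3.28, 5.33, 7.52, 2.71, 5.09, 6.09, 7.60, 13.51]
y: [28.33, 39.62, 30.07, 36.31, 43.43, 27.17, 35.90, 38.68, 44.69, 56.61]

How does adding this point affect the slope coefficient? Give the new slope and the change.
New slope β₁ = 2.7329 versus 3.3205 before: a change of -0.5876 (-17.7%).

The new point has HIGH LEVERAGE: x = 13.51 is far from the original mean x̄ = 46.31/9 ≈ 5.15 (original range [2.64, 7.60]).

Step 1: Update the sums with the new point (n goes from 9 to 10)
Σx  = 46.31 + 13.51 = 59.82
Σy  = 324.20 + 56.61 = 380.81
Σx² = 267.3901 + 13.51² = 267.3901 + 182.5201 = 449.9102
Σxy = 1764.8146 + 13.51×56.61 = 1764.8146 + 764.8011 = 2529.6157

Step 2: Recompute the slope with b₁ = (nΣxy − ΣxΣy) / (nΣx² − (Σx)²)
Numerator   = 10×2529.6157 − 59.82×380.81 = 25296.1570 − 22780.0542 = 2516.1028
Denominator = 10×449.9102 − 59.82² = 4499.1020 − 3578.4324 = 920.6696
b₁(new) = 2516.1028 / 920.6696 = 2.7329

(Same formula on the original sums: (9×1764.8146 − 46.31×324.20) / (9×267.3901 − 46.31²) = 869.6294 / 261.8948 = 3.3205, matching the given fit.)

Step 3: Change in slope
Δβ₁ = 2.7329 − 3.3205 = -0.5876
Relative change = -0.5876 / 3.3205 × 100% = -17.7%
→ the slope decreases when the point is added.

Because the point sits below the extension of the original line at a high-leverage x, it tilts the fit down.
In practice: investigate whether it comes from the same population as the rest of the sample.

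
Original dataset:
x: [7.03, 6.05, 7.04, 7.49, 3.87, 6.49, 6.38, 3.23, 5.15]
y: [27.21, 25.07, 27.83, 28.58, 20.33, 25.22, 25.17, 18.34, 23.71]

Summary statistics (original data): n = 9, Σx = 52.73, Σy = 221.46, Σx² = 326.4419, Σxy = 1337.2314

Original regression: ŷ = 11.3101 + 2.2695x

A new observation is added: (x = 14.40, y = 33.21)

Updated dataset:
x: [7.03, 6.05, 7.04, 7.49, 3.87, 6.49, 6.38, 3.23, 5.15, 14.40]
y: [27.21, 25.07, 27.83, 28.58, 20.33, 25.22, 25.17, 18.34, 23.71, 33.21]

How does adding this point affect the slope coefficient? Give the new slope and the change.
New slope β₁ = 1.2729 versus 2.2695 before: a change of -0.9966 (-43.9%).

The new point has HIGH LEVERAGE: x = 14.40 is far from the original mean x̄ = 52.73/9 ≈ 5.86 (original range [3.23, 7.49]).

Step 1: Update the sums with the new point (n goes from 9 to 10)
Σx  = 52.73 + 14.40 = 67.13
Σy  = 221.46 + 33.21 = 254.67
Σx² = 326.4419 + 14.40² = 326.4419 + 207.3600 = 533.8019
Σxy = 1337.2314 + 14.40×33.21 = 1337.2314 + 478.2240 = 1815.4554

Step 2: Recompute the slope with b₁ = (nΣxy − ΣxΣy) / (nΣx² − (Σx)²)
Numerator   = 10×1815.4554 − 67.13×254.67 = 18154.5540 − 17095.9971 = 1058.5569
Denominator = 10×533.8019 − 67.13² = 5338.0190 − 4506.4369 = 831.5821
b₁(new) = 1058.5569 / 831.5821 = 1.2729

(Same formula on the original sums: (9×1337.2314 − 52.73×221.46) / (9×326.4419 − 52.73²) = 357.4968 / 157.5242 = 2.2695, matching the given fit.)

Step 3: Change in slope
Δβ₁ = 1.2729 − 2.2695 = -0.9966
Relative change = -0.9966 / 2.2695 × 100% = -43.9%
→ the slope decreases when the point is added.

Because the point sits below the extension of the original line at a high-leverage x, it tilts the fit down.
In practice: check such a point for data-entry or measurement error.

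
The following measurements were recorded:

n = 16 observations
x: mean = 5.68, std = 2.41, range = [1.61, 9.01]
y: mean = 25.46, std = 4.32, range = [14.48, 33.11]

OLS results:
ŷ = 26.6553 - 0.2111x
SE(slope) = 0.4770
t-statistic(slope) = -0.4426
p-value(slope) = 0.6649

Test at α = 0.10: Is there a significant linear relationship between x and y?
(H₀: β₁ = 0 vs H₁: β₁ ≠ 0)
p-value = 0.6649 ≥ α = 0.10, so we fail to reject H₀. The relationship is not significant.

Hypothesis test for the slope coefficient:

H₀: β₁ = 0 (no linear relationship)
H₁: β₁ ≠ 0 (linear relationship exists)

Test statistic: t = β̂₁ / SE(β̂₁) = -0.2111 / 0.4770 = -0.4426

The p-value (0.6649) is the probability, under H₀, of a t-statistic at least as extreme as |t| = 0.4426 (two-sided, df = n − 2 = 14).

Decision rule: reject H₀ if p-value < α.
p-value = 0.6649 ≥ α = 0.10 → fail to reject H₀.

Conclusion: the linear association between x and y is not significant at the 10% level.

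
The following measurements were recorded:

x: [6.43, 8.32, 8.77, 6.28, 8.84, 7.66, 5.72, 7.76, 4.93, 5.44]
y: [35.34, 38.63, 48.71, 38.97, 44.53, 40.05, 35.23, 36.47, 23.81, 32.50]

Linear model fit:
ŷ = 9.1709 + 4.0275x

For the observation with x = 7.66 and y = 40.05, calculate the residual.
Residual = 0.0284

The residual is the difference between the actual value and the predicted value:

Residual = y - ŷ

Step 1: Calculate predicted value
ŷ = 9.1709 + 4.0275 × 7.66
ŷ = 40.0216

Step 2: Calculate residual
Residual = 40.05 - 40.0216
Residual = 0.0284

Interpretation: the model underestimates the actual value by 0.0284 at this point (positive residual → observation lies above the fitted line).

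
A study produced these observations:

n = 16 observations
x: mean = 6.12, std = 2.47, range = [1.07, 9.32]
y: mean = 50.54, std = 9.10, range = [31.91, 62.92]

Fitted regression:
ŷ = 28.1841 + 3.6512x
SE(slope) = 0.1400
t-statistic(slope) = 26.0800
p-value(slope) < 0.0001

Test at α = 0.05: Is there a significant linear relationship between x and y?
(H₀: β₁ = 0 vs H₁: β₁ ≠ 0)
Reject H₀: p-value < 0.0001 < α = 0.05. The linear relationship is significant at the 5% level.

Hypothesis test for the slope coefficient:

H₀: β₁ = 0 (no linear relationship)
H₁: β₁ ≠ 0 (linear relationship exists)

Test statistic: t = β̂₁ / SE(β̂₁) = 3.6512 / 0.1400 = 26.0800

The p-value (<0.0001) is the probability, under H₀, of a t-statistic at least as extreme as |t| = 26.0800 (two-sided, df = n − 2 = 14).

Decision rule: reject H₀ if p-value < α.
p-value < 0.0001 < α = 0.05 → reject H₀.

Conclusion: the linear association between x and y is significant at the 5% level.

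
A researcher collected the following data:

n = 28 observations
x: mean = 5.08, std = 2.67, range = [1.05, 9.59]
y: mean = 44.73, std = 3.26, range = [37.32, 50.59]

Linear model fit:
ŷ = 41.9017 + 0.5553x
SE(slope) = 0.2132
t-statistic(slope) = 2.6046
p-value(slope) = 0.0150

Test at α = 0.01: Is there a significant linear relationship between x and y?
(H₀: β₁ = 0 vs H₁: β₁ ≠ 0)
Since p-value = 0.0150 ≥ α = 0.01, fail to reject H₀ — the slope is not significantly different from 0.

Hypothesis test for the slope coefficient:

H₀: β₁ = 0 (no linear relationship)
H₁: β₁ ≠ 0 (linear relationship exists)

Test statistic: t = β̂₁ / SE(β̂₁) = 0.5553 / 0.2132 = 2.6046

p = 0.0150: how often a slope estimate this far from 0 (in SE units) would arise by chance if β₁ were truly 0.

Decision rule: reject H₀ if p-value < α.
p-value = 0.0150 ≥ α = 0.01 → fail to reject H₀.

Conclusion: the linear association between x and y is not significant at the 1% level.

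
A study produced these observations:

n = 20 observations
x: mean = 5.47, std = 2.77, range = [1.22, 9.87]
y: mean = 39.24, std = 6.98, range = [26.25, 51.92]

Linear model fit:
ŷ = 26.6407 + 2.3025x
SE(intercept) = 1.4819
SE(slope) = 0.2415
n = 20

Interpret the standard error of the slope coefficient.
The slope 2.3025 is pinned down to within about ±0.2415 (one SE) by these data — relative uncertainty 10.5%, i.e. precise.

What SE measures:
- The standard error quantifies the sampling variability of the coefficient estimate
- It is the estimated standard deviation of β̂₁ across hypothetical repeated samples of the same size
- Smaller SE → more precise estimate

Relative precision:
- SE / |β̂₁| = 0.2415 / 2.3025 = 10.5%
- Rule of thumb (under 20%: precise; 20% to under 50%: moderately precise; 50% or more: imprecise) → precise

Link to interval estimation: a confidence interval for β₁ is β̂₁ ± t* × 0.2415, so SE sets the half-width per unit of t*.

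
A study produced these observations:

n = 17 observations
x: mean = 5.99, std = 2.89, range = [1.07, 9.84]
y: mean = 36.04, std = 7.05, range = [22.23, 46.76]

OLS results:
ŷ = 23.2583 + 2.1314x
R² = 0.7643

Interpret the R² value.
R² = 0.7643 means 76.43% of the variation in y is explained by the linear relationship with x. This indicates a strong fit.

R² (coefficient of determination) measures the proportion of variance in y explained by the regression model.

Here R² = 0.7643:
- Explained: 76.43% of the variation in y
- Unexplained (residual): 100% − 76.43% = 23.57%
- Rule of thumb (below 0.3 weak; 0.3 to below 0.7 moderate; 0.7 and above strong) → strong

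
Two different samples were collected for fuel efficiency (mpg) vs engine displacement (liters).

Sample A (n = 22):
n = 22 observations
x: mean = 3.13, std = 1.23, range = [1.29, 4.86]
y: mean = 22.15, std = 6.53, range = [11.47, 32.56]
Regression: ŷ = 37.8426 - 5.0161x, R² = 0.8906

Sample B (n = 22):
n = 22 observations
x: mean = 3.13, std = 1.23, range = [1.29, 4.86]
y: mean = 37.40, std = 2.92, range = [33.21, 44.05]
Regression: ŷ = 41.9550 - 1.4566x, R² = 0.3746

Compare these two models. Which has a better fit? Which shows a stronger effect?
Model A has the better fit (R² = 0.8906 vs 0.3746). Model A shows the stronger effect (|β₁| = 5.0161 vs 1.4566).

Model Comparison:

Goodness of fit (R²):
- Model A: R² = 0.8906 → 89.06% of variance in fuel efficiency explained
- Model B: R² = 0.3746 → 37.46% of variance in fuel efficiency explained
- 0.8906 > 0.3746 → Model A has the better fit

Effect size (slope magnitude):
- Model A: β₁ = -5.0161 → predicted fuel efficiency falls 5.0161 mpg per additional liter of engine displacement
- Model B: β₁ = -1.4566 → predicted fuel efficiency falls 1.4566 mpg per additional liter of engine displacement
- |-5.0161| > |-1.4566| → Model A shows the stronger marginal effect

Notes:
- R² measures how tightly points cluster around the line; β₁ measures how steep the line is — they answer different questions.
- A steeper slope doesn't make a better model if the scatter around the line is large.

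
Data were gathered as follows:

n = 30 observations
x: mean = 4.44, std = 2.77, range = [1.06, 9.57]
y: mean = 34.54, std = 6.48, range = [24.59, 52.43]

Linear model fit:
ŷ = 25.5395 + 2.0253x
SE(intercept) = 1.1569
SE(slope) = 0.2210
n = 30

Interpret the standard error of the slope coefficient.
SE(β̂₁) = 0.2210 is the estimated standard deviation of the slope estimate across repeated samples; relative to β̂₁ = 2.0253 that is 10.9%, a precise estimate.

SE(β̂₁) = s / √Sxx, where s is the residual standard deviation and Sxx = Σ(x − x̄)². It is the yardstick for how far β̂₁ = 2.0253 could plausibly be from the true slope.

Relative precision:
- SE / |β̂₁| = 0.2210 / 2.0253 = 10.9%
- Rule of thumb (under 20%: precise; 20% to under 50%: moderately precise; 50% or more: imprecise) → precise

Link to the t-test: t = β̂₁ / SE(β̂₁) = 2.0253 / 0.2210 = 9.1643, the statistic for H₀: β₁ = 0.

What drives SE(β̂₁): more residual scatter → larger SE; wider spread of x values → smaller SE.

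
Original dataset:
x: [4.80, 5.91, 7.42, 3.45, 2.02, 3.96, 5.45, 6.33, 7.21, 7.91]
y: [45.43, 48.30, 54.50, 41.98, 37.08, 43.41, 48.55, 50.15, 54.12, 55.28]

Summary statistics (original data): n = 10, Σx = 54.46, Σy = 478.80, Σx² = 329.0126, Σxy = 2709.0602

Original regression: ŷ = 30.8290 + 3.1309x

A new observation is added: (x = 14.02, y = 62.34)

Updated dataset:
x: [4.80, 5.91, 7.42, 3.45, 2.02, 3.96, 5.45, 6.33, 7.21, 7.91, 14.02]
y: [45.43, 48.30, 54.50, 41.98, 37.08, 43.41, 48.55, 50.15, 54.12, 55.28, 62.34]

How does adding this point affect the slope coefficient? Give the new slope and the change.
New slope β₁ = 2.1583 versus 3.1309 before: a change of -0.9726 (-31.1%).

x = 14.02 lies well outside the original x-range [2.02, 7.91] (x̄ ≈ 5.45), so this observation has high leverage and can move the slope substantially.

Step 1: Update the sums with the new point (n goes from 10 to 11)
Σx  = 54.46 + 14.02 = 68.48
Σy  = 478.80 + 62.34 = 541.14
Σx² = 329.0126 + 14.02² = 329.0126 + 196.5604 = 525.5730
Σxy = 2709.0602 + 14.02×62.34 = 2709.0602 + 874.0068 = 3583.0670

Step 2: Recompute the slope with b₁ = (nΣxy − ΣxΣy) / (nΣx² − (Σx)²)
Numerator   = 11×3583.0670 − 68.48×541.14 = 39413.7370 − 37057.2672 = 2356.4698
Denominator = 11×525.5730 − 68.48² = 5781.3030 − 4689.5104 = 1091.7926
b₁(new) = 2356.4698 / 1091.7926 = 2.1583

(Same formula on the original sums: (10×2709.0602 − 54.46×478.80) / (10×329.0126 − 54.46²) = 1015.1540 / 324.2344 = 3.1309, matching the given fit.)

Step 3: Change in slope
Δβ₁ = 2.1583 − 3.1309 = -0.9726
Relative change = -0.9726 / 3.1309 × 100% = -31.1%
→ the slope decreases when the point is added.

Because the point sits below the extension of the original line at a high-leverage x, it tilts the fit down.
In practice: investigate whether it comes from the same population as the rest of the sample.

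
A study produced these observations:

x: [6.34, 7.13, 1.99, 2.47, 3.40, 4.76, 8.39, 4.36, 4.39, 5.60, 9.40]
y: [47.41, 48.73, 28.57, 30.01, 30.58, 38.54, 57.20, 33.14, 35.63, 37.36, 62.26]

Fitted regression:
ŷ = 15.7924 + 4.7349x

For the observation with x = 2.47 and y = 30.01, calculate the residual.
Residual = 2.5224

The residual is the difference between the actual value and the predicted value:

Residual = y - ŷ

Step 1: Calculate predicted value
ŷ = 15.7924 + 4.7349 × 2.47
ŷ = 27.4876

Step 2: Calculate residual
Residual = 30.01 - 27.4876
Residual = 2.5224

Interpretation: the model underestimates the actual value by 2.5224 at this point (positive residual → observation lies above the fitted line).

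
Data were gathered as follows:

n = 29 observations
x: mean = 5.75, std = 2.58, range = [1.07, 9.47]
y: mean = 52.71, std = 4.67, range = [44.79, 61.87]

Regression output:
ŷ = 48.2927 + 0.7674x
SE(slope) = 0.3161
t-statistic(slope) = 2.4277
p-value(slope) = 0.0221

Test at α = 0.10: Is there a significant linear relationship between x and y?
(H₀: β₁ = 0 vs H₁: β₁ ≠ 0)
Since p-value = 0.0221 < α = 0.10, reject H₀ — the slope is significantly different from 0.

Hypothesis test for the slope coefficient:

H₀: β₁ = 0 (no linear relationship)
H₁: β₁ ≠ 0 (linear relationship exists)

Test statistic: t = β̂₁ / SE(β̂₁) = 0.7674 / 0.3161 = 2.4277

The p-value (0.0221) is the probability, under H₀, of a t-statistic at least as extreme as |t| = 2.4277 (two-sided, df = n − 2 = 27).

Decision rule: reject H₀ if p-value < α.
p-value = 0.0221 < α = 0.10 → reject H₀.

Conclusion: the linear association between x and y is significant at the 10% level.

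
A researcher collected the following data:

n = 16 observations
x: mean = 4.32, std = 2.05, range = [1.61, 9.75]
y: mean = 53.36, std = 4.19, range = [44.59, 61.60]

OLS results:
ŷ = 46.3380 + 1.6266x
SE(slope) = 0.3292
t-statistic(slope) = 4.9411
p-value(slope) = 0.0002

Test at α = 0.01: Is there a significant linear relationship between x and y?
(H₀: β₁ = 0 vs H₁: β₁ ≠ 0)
Reject H₀: p-value = 0.0002 < α = 0.01. The linear relationship is significant at the 1% level.

Hypothesis test for the slope coefficient:

H₀: β₁ = 0 (no linear relationship)
H₁: β₁ ≠ 0 (linear relationship exists)

Test statistic: t = β̂₁ / SE(β̂₁) = 1.6266 / 0.3292 = 4.9411

The p-value (0.0002) is the probability, under H₀, of a t-statistic at least as extreme as |t| = 4.9411 (two-sided, df = n − 2 = 14).

Decision rule: reject H₀ if p-value < α.
p-value = 0.0002 < α = 0.01 → reject H₀.

There is sufficient evidence at the 1% significance level to conclude that a linear relationship exists between x and y.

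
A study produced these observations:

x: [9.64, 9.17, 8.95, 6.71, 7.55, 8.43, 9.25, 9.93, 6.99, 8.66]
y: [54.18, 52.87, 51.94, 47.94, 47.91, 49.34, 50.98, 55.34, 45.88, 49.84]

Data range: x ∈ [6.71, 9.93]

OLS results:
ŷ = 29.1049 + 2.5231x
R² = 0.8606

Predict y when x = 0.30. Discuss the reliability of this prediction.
ŷ = 29.8618, but this is extrapolation (below the data range [6.71, 9.93]) and may be unreliable.

Prediction calculation:
ŷ = 29.1049 + 2.5231 × 0.30
ŷ = 29.8618

Reliability:
- Data range: x ∈ [6.71, 9.93]
- Prediction point: x = 0.30 is 6.41 units below the observed range → this is EXTRAPOLATION, not interpolation

Why that matters here:
- There are no observations near this x to validate the fitted line there
- Real relationships often flatten, saturate, or turn nonlinear at extremes

Report the number if required, but flag clearly that it is an extrapolation.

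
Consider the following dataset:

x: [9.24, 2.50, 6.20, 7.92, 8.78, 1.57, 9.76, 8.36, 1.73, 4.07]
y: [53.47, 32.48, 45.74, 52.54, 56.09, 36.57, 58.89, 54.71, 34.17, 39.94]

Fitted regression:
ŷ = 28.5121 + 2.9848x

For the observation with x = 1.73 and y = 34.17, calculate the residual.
Residual = 0.4942

The residual is the difference between the actual value and the predicted value:

Residual = y - ŷ

Step 1: Calculate predicted value
ŷ = 28.5121 + 2.9848 × 1.73
ŷ = 33.6758

Step 2: Calculate residual
Residual = 34.17 - 33.6758
Residual = 0.4942

Interpretation: the model underestimates the actual value by 0.4942 at this point (positive residual → observation lies above the fitted line).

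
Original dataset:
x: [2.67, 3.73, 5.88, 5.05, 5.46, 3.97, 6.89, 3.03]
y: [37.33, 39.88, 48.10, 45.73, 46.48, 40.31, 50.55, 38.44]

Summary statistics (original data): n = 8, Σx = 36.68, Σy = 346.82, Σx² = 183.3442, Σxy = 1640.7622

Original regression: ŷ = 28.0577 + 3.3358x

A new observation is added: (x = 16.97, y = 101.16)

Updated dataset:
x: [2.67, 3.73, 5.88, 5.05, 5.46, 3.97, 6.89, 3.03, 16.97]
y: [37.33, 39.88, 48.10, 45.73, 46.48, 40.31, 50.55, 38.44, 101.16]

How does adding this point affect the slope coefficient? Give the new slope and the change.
New slope β₁ = 4.5342 versus 3.3358 before: a change of +1.1984 (+35.9%).

The new point has HIGH LEVERAGE: x = 16.97 is far from the original mean x̄ = 36.68/8 ≈ 4.59 (original range [2.67, 6.89]).

Step 1: Update the sums with the new point (n goes from 8 to 9)
Σx  = 36.68 + 16.97 = 53.65
Σy  = 346.82 + 101.16 = 447.98
Σx² = 183.3442 + 16.97² = 183.3442 + 287.9809 = 471.3251
Σxy = 1640.7622 + 16.97×101.16 = 1640.7622 + 1716.6852 = 3357.4474

Step 2: Recompute the slope with b₁ = (nΣxy − ΣxΣy) / (nΣx² − (Σx)²)
Numerator   = 9×3357.4474 − 53.65×447.98 = 30217.0266 − 24034.1270 = 6182.8996
Denominator = 9×471.3251 − 53.65² = 4241.9259 − 2878.3225 = 1363.6034
b₁(new) = 6182.8996 / 1363.6034 = 4.5342

(Same formula on the original sums: (8×1640.7622 − 36.68×346.82) / (8×183.3442 − 36.68²) = 404.7400 / 121.3312 = 3.3358, matching the given fit.)

Step 3: Change in slope
Δβ₁ = 4.5342 − 3.3358 = +1.1984
Relative change = +1.1984 / 3.3358 × 100% = +35.9%
→ the slope increases when the point is added.

A high-leverage point only changes the slope if it is off the original line; here y = 101.16 is above the original trend, so the slope increases.
In practice: check such a point for data-entry or measurement error.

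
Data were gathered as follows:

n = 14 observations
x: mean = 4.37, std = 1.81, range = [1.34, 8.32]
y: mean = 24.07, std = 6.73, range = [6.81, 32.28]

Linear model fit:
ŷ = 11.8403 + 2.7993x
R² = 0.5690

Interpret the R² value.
R² = 0.5690 means 56.90% of the variation in y is explained by the linear relationship with x. This indicates a moderate fit.

The coefficient of determination R² is the fraction of the total variation in y that the fitted line accounts for.

Here R² = 0.5690:
- Explained: 56.90% of the variation in y
- Unexplained (residual): 100% − 56.90% = 43.10%
- Rule of thumb (below 0.3 weak; 0.3 to below 0.7 moderate; 0.7 and above strong) → moderate

Equivalently, for simple linear regression R² = r², so |r| = √0.5690 ≈ 0.7543.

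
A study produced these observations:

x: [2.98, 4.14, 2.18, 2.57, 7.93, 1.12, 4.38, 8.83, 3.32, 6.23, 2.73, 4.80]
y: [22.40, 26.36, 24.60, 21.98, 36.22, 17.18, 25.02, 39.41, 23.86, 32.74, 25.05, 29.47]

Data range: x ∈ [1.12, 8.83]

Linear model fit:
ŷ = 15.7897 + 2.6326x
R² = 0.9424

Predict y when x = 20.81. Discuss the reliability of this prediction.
ŷ = 70.5741 (extrapolation — x = 20.81 lies outside [1.12, 8.83], so reliability is low).

Prediction calculation:
ŷ = 15.7897 + 2.6326 × 20.81
ŷ = 70.5741

Reliability:
- Data range: x ∈ [1.12, 8.83]
- Prediction point: x = 20.81 is 11.98 units above the observed range → this is EXTRAPOLATION, not interpolation

Why that matters here:
- The linear relationship may not hold outside the observed range
- There are no observations near this x to validate the fitted line there
- Real relationships often flatten, saturate, or turn nonlinear at extremes

A defensible statement: 'if the linear trend continued to x = 20.81, y would be about 70.5741' — the premise is untested.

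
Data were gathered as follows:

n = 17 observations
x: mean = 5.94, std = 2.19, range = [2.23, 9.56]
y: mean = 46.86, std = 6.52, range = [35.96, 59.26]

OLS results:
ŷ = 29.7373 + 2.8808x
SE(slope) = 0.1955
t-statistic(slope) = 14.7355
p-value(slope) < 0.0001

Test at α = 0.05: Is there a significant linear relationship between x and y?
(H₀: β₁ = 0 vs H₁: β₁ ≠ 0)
p-value < 0.0001 < α = 0.05, so we reject H₀. The relationship is significant.

Hypothesis test for the slope coefficient:

H₀: β₁ = 0 (no linear relationship)
H₁: β₁ ≠ 0 (linear relationship exists)

Test statistic: t = β̂₁ / SE(β̂₁) = 2.8808 / 0.1955 = 14.7355

With df = 15, the two-sided p-value for |t| = 14.7355 is <0.0001.

Decision rule: reject H₀ if p-value < α.
p-value < 0.0001 < α = 0.05 → reject H₀.

Conclusion: the linear association between x and y is significant at the 5% level.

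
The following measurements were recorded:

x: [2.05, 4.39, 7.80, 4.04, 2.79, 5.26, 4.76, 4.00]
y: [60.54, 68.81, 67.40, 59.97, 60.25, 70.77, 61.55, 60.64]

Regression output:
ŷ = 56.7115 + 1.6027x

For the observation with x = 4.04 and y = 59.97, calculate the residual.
Residual = -3.2164

The residual is the difference between the actual value and the predicted value:

Residual = y - ŷ

Step 1: Calculate predicted value
ŷ = 56.7115 + 1.6027 × 4.04
ŷ = 63.1864

Step 2: Calculate residual
Residual = 59.97 - 63.1864
Residual = -3.2164

Sign check: y < ŷ, so the point is below the line and the fit overestimates here.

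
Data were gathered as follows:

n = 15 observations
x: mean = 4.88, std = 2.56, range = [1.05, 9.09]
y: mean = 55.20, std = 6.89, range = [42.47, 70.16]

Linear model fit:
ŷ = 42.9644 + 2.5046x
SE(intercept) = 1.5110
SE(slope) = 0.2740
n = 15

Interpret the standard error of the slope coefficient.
SE(β̂₁) = 0.2740 is the estimated standard deviation of the slope estimate across repeated samples; relative to β̂₁ = 2.5046 that is 10.9%, a precise estimate.

SE(β̂₁) = 0.2740 says: if we drew many samples of n = 15 from the same population and refit each time, the fitted slopes would scatter with a standard deviation of roughly 0.2740 around the true β₁.

Relative precision:
- SE / |β̂₁| = 0.2740 / 2.5046 = 10.9%
- Rule of thumb (under 20%: precise; 20% to under 50%: moderately precise; 50% or more: imprecise) → precise

Link to interval estimation: a confidence interval for β₁ is β̂₁ ± t* × 0.2740, so SE sets the half-width per unit of t*.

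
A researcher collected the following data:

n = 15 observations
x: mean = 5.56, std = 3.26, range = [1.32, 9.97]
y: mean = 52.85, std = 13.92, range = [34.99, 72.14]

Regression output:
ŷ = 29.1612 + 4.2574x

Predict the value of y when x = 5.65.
ŷ = 53.2155

Plug x = 5.65 into the fitted line:

ŷ = 29.1612 + 4.2574 × 5.65
ŷ = 29.1612 + 24.0543
ŷ = 53.2155

This is a point prediction; actual observations scatter around it by roughly the residual standard deviation.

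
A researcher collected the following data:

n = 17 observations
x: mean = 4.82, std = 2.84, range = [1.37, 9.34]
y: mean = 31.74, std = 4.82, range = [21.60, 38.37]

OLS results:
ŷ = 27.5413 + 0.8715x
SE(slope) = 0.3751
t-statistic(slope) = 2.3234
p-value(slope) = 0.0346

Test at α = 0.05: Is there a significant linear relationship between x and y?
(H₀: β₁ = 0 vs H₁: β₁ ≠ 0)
p-value = 0.0346 < α = 0.05, so we reject H₀. The relationship is significant.

Hypothesis test for the slope coefficient:

H₀: β₁ = 0 (no linear relationship)
H₁: β₁ ≠ 0 (linear relationship exists)

Test statistic: t = β̂₁ / SE(β̂₁) = 0.8715 / 0.3751 = 2.3234

With df = 15, the two-sided p-value for |t| = 2.3234 is 0.0346.

Decision rule: reject H₀ if p-value < α.
p-value = 0.0346 < α = 0.05 → reject H₀.

There is sufficient evidence at the 5% significance level to conclude that a linear relationship exists between x and y.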